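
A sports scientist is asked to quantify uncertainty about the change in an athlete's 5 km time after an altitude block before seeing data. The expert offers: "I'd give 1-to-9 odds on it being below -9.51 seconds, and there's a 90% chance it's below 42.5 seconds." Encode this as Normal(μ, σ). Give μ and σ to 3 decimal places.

μ = 16.495, σ = 20.292

The p-quantile of Normal(μ,σ) is μ + z_p·σ, with z_{0.1} = -1.282 and z_{0.9} = 1.282.
Eliminate σ: μ = (z₂·x₁ − z₁·x₂)/(z₂ − z₁) = (1.282·-9.51 − (-1.282)·42.5)/2.563 = 16.495.
Then σ = (x₂ − x₁)/(z₂ − z₁) = (42.5 − -9.51)/2.563 = 20.292.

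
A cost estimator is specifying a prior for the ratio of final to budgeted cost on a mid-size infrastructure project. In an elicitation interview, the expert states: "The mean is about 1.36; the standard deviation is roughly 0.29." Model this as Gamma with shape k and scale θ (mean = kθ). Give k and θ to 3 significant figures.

k ≈ 22, θ ≈ 0.0618

For Gamma(k, scale θ): mean = kθ, variance = kθ², so CV = 1/√k.
CV = SD/mean = 0.29/1.36 = 0.2132, hence k = 1/CV² = 22.
Then θ = mean/k = 1.36/22 = 0.0618.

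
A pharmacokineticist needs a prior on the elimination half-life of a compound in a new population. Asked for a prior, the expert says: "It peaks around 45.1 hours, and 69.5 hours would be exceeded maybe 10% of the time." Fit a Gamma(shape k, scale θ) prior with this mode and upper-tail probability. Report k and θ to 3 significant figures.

Gamma(k,θ) with k>1 has mode (k−1)θ, so θ = 45.1/(k−1).
Need P(X < 69.5) = 0.9 with θ tied to k this way. Start at k = 2, θ = 45.1: P(X<69.5) ≈ 0.456.
Too low — raise k to concentrate. Iterating converges to k ≈ 11.
Then θ = 45.1/(11−1) ≈ 4.51.

k ≈ 11, θ ≈ 4.51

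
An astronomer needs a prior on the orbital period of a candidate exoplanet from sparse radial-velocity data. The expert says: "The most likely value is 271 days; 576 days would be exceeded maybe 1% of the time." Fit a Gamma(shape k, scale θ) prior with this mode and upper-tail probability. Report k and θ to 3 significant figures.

Gamma(k,θ) with k>1 has mode (k−1)θ, so θ = 271/(k−1).
Need P(X < 576) = 0.99 with θ tied to k this way. Start at k = 2, θ = 271: P(X<576) ≈ 0.627.
Too low — raise k to concentrate. Iterating converges to k ≈ 9.54.
Then θ = 271/(9.54−1) ≈ 31.7.

k ≈ 9.54, θ ≈ 31.7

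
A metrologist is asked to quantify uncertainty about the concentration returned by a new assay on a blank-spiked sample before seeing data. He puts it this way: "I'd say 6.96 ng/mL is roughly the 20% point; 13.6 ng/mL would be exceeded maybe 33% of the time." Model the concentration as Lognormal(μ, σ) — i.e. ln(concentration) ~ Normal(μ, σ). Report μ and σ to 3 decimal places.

μ ≈ 2.380, σ ≈ 0.523

If T ~ Lognormal(μ,σ) then ln T ~ Normal(μ,σ), so the p-quantile of ln T is μ + z_p·σ.
ln(6.96) = 1.94 and ln(13.6) = 2.61; z_{0.2} = -0.8416, z_{0.67} = 0.4399.
σ = (2.61 − 1.94)/(0.4399 − (-0.8416)) = 0.523.
μ = 1.94 − (-0.8416)·0.523 = 2.380.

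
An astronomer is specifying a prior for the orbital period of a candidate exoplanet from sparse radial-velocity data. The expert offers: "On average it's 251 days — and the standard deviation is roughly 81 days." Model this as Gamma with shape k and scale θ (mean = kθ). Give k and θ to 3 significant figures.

k ≈ 9.6, θ ≈ 26.1

For Gamma(k, scale θ): mean = kθ, variance = kθ², so CV = 1/√k.
CV = SD/mean = 81/251 = 0.3227, hence k = 1/CV² = 9.6.
Then θ = mean/k = 251/9.6 = 26.1.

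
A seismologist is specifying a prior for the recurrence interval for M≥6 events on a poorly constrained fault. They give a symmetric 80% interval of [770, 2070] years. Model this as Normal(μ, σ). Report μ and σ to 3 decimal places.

A symmetric 80% interval runs μ ± z·σ with z = 1.282.
Half-width = 650, so σ = 650/1.282 = 507.198.
μ is the interval midpoint, 1420.000.

μ = 1420.000, σ = 507.198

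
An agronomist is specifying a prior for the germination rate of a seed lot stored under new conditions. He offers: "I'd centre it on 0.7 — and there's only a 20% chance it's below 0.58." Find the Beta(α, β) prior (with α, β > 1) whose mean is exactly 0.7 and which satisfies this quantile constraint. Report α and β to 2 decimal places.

With mean 0.7 fixed, write α = 0.7s, β = 0.3s where s = α+β.
Need P(θ < 0.58) = 0.2 under Beta(0.7s, 0.3s). Normal approximation: (q−m)/√(m(1−m)/s) ≈ z_{0.2} = -0.842, so s ≈ 0.7·0.3·(-0.842)²/(0.58−0.7)² = 10.3.
At s = 10.3: P(θ<0.58) ≈ 0.193. Adjusting to match 0.2 gives s ≈ 9.60.
So α = 0.7·9.60 ≈ 6.72, β = 0.3·9.60 ≈ 2.88.

α ≈ 6.72, β ≈ 2.88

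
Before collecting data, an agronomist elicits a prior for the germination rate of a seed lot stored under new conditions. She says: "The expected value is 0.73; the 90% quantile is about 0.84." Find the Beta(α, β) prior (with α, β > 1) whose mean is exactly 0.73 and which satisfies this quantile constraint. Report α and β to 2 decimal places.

With mean 0.73 fixed, write α = 0.73s, β = 0.27s where s = α+β.
Need P(θ < 0.84) = 0.9 under Beta(0.73s, 0.27s). Normal approximation: (q−m)/√(m(1−m)/s) ≈ z_{0.9} = 1.28, so s ≈ 0.73·0.27·(1.28)²/(0.84−0.73)² = 26.8.
At s = 26.8: P(θ<0.84) ≈ 0.913. Adjusting to match 0.9 gives s ≈ 24.09.
So α = 0.73·24.09 ≈ 17.59, β = 0.27·24.09 ≈ 6.51.

α ≈ 17.59, β ≈ 6.51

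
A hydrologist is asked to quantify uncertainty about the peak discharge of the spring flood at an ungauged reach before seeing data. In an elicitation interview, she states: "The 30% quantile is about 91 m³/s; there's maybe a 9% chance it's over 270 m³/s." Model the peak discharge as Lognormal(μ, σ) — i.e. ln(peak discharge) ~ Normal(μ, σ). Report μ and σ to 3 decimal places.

μ ≈ 4.817, σ ≈ 0.583

If T ~ Lognormal(μ,σ) then ln T ~ Normal(μ,σ), so the p-quantile of ln T is μ + z_p·σ.
ln(91) = 4.511 and ln(270) = 5.598; z_{0.3} = -0.5244, z_{0.91} = 1.341.
σ = (5.598 − 4.511)/(1.341 − (-0.5244)) = 0.583.
μ = 4.511 − (-0.5244)·0.583 = 4.817.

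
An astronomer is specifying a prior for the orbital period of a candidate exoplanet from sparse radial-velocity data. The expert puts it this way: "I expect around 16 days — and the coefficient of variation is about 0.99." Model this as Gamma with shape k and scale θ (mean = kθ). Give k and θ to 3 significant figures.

For Gamma(k, scale θ): mean = kθ, variance = kθ², so CV = 1/√k.
CV = 0.99, hence k = 1/CV² = 1.02.
Then θ = mean/k = 16/1.02 = 15.7.

k ≈ 1.02, θ ≈ 15.7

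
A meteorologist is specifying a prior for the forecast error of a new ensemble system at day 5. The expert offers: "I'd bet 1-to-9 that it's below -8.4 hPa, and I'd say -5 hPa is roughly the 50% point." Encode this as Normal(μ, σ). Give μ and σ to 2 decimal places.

μ = -5.00, σ = 2.65

The p-quantile of Normal(μ,σ) is μ + z_p·σ, with z_{0.1} = -1.282 and z_{0.5} = 0.
Eliminate σ: μ = (z₂·x₁ − z₁·x₂)/(z₂ − z₁) = (0·-8.4 − (-1.282)·-5)/1.282 = -5.00.
Then σ = (x₂ − x₁)/(z₂ − z₁) = (-5 − -8.4)/1.282 = 2.65.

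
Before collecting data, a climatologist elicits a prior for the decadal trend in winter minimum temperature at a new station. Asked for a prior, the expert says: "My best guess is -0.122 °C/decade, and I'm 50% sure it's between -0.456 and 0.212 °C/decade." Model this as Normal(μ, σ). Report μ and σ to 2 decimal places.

A symmetric 50% interval runs μ ± z·σ with z = 0.6745.
Half-width = 0.334, so σ = 0.334/0.6745 = 0.50.
μ is the stated best guess, -0.12.

μ = -0.12, σ = 0.50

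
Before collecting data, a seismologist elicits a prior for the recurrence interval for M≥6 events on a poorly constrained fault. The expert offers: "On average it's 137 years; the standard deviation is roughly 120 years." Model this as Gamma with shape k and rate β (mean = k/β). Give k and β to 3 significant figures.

For Gamma(k, rate β): mean = k/β, variance = k/β², so CV = 1/√k.
CV = SD/mean = 120/137 = 0.8759, hence k = 1/CV² = 1.3.
Then β = k/mean = 1.3/137 = 0.00951.

k ≈ 1.3, β ≈ 0.00951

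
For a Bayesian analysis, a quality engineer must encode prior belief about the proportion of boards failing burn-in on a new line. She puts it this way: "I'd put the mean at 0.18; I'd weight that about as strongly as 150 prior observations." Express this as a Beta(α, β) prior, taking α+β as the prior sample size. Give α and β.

Under the effective-sample-size interpretation, Beta(α, β) has prior mean α/(α+β) and prior sample size α+β.
So α+β = 150 and α/(α+β) = 0.18, giving α = 0.18·150 = 27 and β = 150 − 27 = 123.

α = 27, β = 123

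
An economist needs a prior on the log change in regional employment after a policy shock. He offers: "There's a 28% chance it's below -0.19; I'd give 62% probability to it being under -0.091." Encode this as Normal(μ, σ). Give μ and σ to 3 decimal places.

μ = -0.125, σ = 0.111

The p-quantile of Normal(μ,σ) is μ + z_p·σ, with z_{0.28} = -0.5828 and z_{0.62} = 0.3055.
Eliminate σ: μ = (z₂·x₁ − z₁·x₂)/(z₂ − z₁) = (0.3055·-0.19 − (-0.5828)·-0.091)/0.8883 = -0.125.
Then σ = (x₂ − x₁)/(z₂ − z₁) = (-0.091 − -0.19)/0.8883 = 0.111.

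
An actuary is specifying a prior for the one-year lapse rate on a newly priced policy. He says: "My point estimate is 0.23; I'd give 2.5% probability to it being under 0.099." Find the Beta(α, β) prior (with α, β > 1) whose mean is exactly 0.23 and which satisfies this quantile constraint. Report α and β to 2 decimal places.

α ≈ 6.69, β ≈ 22.40

With mean 0.23 fixed, write α = 0.23s, β = 0.77s where s = α+β.
Need P(θ < 0.099) = 0.025 under Beta(0.23s, 0.77s). Normal approximation: (q−m)/√(m(1−m)/s) ≈ z_{0.025} = -1.96, so s ≈ 0.23·0.77·(-1.96)²/(0.099−0.23)² = 39.6.
At s = 39.6: P(θ<0.099) ≈ 0.010. Adjusting to match 0.025 gives s ≈ 29.09.
So α = 0.23·29.09 ≈ 6.69, β = 0.77·29.09 ≈ 22.40.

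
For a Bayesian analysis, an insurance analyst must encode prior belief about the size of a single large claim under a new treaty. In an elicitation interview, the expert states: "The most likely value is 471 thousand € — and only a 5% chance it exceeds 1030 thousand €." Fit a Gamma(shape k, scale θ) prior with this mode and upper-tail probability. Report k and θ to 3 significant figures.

k ≈ 5.5, θ ≈ 105

Gamma(k,θ) with k>1 has mode (k−1)θ, so θ = 471/(k−1).
Need P(X < 1030) = 0.95 with θ tied to k this way. Start at k = 2, θ = 471: P(X<1030) ≈ 0.642.
Too low — raise k to concentrate. Iterating converges to k ≈ 5.5.
Then θ = 471/(5.5−1) ≈ 105.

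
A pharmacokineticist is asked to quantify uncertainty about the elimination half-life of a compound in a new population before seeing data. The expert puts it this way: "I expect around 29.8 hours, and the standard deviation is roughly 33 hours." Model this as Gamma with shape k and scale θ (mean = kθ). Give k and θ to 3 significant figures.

For Gamma(k, scale θ): mean = kθ, variance = kθ², so CV = 1/√k.
CV = SD/mean = 33/29.8 = 1.107, hence k = 1/CV² = 0.815.
Then θ = mean/k = 29.8/0.815 = 36.5.

k ≈ 0.815, θ ≈ 36.5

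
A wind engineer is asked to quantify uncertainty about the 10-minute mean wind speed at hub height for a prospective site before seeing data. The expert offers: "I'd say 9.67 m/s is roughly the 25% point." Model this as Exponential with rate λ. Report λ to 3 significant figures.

λ ≈ 0.0297

P(T < 9.67) = 1 − e^(−λ·9.67) = 0.25, so λ = −ln(1−0.25)/9.67 = −ln(0.75)/9.67 = 0.0297.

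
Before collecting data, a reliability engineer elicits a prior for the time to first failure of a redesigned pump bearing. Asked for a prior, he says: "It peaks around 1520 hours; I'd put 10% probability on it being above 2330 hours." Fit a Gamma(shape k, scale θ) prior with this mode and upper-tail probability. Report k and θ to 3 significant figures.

Gamma(k,θ) with k>1 has mode (k−1)θ, so θ = 1520/(k−1).
Need P(X < 2330) = 0.9 with θ tied to k this way. Start at k = 2, θ = 1520: P(X<2330) ≈ 0.453.
Too low — raise k to concentrate. Iterating converges to k ≈ 11.2.
Then θ = 1520/(11.2−1) ≈ 149.

k ≈ 11.2, θ ≈ 149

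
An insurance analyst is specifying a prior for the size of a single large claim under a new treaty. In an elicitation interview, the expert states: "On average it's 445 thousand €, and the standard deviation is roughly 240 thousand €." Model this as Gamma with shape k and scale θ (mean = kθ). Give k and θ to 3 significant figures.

For Gamma(k, scale θ): mean = kθ, variance = kθ², so CV = 1/√k.
CV = SD/mean = 240/445 = 0.5393, hence k = 1/CV² = 3.44.
Then θ = mean/k = 445/3.44 = 129.

k ≈ 3.44, θ ≈ 129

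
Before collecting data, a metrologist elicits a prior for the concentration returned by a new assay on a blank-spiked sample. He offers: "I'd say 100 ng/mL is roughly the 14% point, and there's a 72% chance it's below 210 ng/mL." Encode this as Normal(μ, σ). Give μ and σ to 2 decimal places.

The p-quantile of Normal(μ,σ) is μ + z_p·σ, with z_{0.14} = -1.08 and z_{0.72} = 0.5828.
Eliminate σ: μ = (z₂·x₁ − z₁·x₂)/(z₂ − z₁) = (0.5828·100 − (-1.08)·210)/1.663 = 171.45.
Then σ = (x₂ − x₁)/(z₂ − z₁) = (210 − 100)/1.663 = 66.14.

μ = 171.45, σ = 66.14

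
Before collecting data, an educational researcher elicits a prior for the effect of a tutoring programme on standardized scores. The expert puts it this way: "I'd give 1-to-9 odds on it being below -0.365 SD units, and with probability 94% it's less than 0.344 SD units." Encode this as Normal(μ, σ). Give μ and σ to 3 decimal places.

For Normal(μ,σ), the p-quantile is μ + z_p·σ. Here z_{0.1} = -1.282, z_{0.94} = 1.555.
So -0.365 = μ − 1.282σ and 0.344 = μ + 1.555σ.
Subtracting: σ = (0.344 − -0.365)/(1.555 − (-1.282)) = 0.250.
Then μ = -0.365 − (-1.282)·0.250 = -0.045.

μ = -0.045, σ = 0.250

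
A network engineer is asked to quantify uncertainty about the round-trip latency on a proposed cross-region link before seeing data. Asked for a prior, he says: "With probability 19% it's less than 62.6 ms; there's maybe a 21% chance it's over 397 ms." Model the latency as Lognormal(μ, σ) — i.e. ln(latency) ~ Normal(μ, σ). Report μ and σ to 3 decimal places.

μ ≈ 5.100, σ ≈ 1.097

If T ~ Lognormal(μ,σ) then ln T ~ Normal(μ,σ), so the p-quantile of ln T is μ + z_p·σ.
ln(62.6) = 4.137 and ln(397) = 5.984; z_{0.19} = -0.8779, z_{0.79} = 0.8064.
σ = (5.984 − 4.137)/(0.8064 − (-0.8779)) = 1.097.
μ = 4.137 − (-0.8779)·1.097 = 5.100.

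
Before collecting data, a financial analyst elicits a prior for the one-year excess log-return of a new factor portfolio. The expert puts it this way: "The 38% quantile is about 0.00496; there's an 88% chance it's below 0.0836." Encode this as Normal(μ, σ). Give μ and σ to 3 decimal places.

μ = 0.021, σ = 0.053

For Normal(μ,σ), the p-quantile is μ + z_p·σ. Here z_{0.38} = -0.3055, z_{0.88} = 1.175.
So 0.00496 = μ − 0.3055σ and 0.0836 = μ + 1.175σ.
Subtracting: σ = (0.0836 − 0.00496)/(1.175 − (-0.3055)) = 0.053.
Then μ = 0.00496 − (-0.3055)·0.053 = 0.021.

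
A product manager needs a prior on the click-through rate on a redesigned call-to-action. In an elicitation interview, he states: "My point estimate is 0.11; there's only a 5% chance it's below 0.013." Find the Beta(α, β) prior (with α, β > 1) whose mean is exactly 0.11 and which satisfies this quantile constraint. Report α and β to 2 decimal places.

With mean 0.11 fixed, write α = 0.11s, β = 0.89s where s = α+β.
Need P(θ < 0.013) = 0.05 under Beta(0.11s, 0.89s). Normal approximation: (q−m)/√(m(1−m)/s) ≈ z_{0.05} = -1.64, so s ≈ 0.11·0.89·(-1.64)²/(0.013−0.11)² = 28.2.
At s = 28.2: P(θ<0.013) ≈ 0.004. Adjusting to match 0.05 gives s ≈ 12.97.
So α = 0.11·12.97 ≈ 1.43, β = 0.89·12.97 ≈ 11.55.

α ≈ 1.43, β ≈ 11.55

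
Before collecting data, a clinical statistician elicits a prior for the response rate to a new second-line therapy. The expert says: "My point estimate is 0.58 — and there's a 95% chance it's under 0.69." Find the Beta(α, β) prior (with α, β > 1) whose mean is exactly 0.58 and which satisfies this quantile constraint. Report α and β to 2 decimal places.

With mean 0.58 fixed, write α = 0.58s, β = 0.42s where s = α+β.
Need P(θ < 0.69) = 0.95 under Beta(0.58s, 0.42s). Normal approximation: (q−m)/√(m(1−m)/s) ≈ z_{0.95} = 1.64, so s ≈ 0.58·0.42·(1.64)²/(0.69−0.58)² = 54.5.
At s = 54.5: P(θ<0.69) ≈ 0.954. Adjusting to match 0.95 gives s ≈ 51.86.
So α = 0.58·51.86 ≈ 30.08, β = 0.42·51.86 ≈ 21.78.

α ≈ 30.08, β ≈ 21.78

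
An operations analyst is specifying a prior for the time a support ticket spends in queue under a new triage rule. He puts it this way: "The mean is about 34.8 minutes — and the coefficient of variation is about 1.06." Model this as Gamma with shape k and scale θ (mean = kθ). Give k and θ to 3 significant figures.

k ≈ 0.89, θ ≈ 39.1

For Gamma(k, scale θ): mean = kθ, variance = kθ², so CV = 1/√k.
CV = 1.06, hence k = 1/CV² = 0.89.
Then θ = mean/k = 34.8/0.89 = 39.1.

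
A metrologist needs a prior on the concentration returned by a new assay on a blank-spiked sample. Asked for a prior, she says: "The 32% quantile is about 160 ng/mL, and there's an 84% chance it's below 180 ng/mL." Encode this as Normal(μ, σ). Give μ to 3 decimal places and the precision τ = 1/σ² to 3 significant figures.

μ = 166.397, τ = 0.00534

The p-quantile of Normal(μ,σ) is μ + z_p·σ, with z_{0.32} = -0.4677 and z_{0.84} = 0.9945.
Eliminate σ: μ = (z₂·x₁ − z₁·x₂)/(z₂ − z₁) = (0.9945·160 − (-0.4677)·180)/1.462 = 166.397.
Then σ = (x₂ − x₁)/(z₂ − z₁) = (180 − 160)/1.462 = 13.678.
Precision τ = 1/σ² = 1/13.68² = 0.00534.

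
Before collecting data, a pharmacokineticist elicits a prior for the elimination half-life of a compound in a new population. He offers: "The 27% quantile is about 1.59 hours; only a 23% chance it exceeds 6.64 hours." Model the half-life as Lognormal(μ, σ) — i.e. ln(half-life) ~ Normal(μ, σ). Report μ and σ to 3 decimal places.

If T ~ Lognormal(μ,σ) then ln T ~ Normal(μ,σ), so the p-quantile of ln T is μ + z_p·σ.
ln(1.59) = 0.4637 and ln(6.64) = 1.893; z_{0.27} = -0.6128, z_{0.77} = 0.7388.
σ = (1.893 − 0.4637)/(0.7388 − (-0.6128)) = 1.057.
μ = 0.4637 − (-0.6128)·1.057 = 1.112.

μ ≈ 1.112, σ ≈ 1.057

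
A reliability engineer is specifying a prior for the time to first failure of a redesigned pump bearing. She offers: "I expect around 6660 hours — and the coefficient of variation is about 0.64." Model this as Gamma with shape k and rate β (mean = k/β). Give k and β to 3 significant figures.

k ≈ 2.44, β ≈ 0.000367

For Gamma(k, rate β): mean = k/β, variance = k/β², so CV = 1/√k.
CV = 0.64, hence k = 1/CV² = 2.44.
Then β = k/mean = 2.44/6660 = 0.000367.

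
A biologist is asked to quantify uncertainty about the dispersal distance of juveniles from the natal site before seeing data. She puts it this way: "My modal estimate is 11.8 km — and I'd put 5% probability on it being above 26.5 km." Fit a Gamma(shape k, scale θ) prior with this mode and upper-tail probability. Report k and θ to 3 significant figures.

k ≈ 5.2, θ ≈ 2.81

Gamma(k,θ) with k>1 has mode (k−1)θ, so θ = 11.8/(k−1).
Need P(X < 26.5) = 0.95 with θ tied to k this way. Start at k = 2, θ = 11.8: P(X<26.5) ≈ 0.656.
Too low — raise k to concentrate. Iterating converges to k ≈ 5.2.
Then θ = 11.8/(5.2−1) ≈ 2.81.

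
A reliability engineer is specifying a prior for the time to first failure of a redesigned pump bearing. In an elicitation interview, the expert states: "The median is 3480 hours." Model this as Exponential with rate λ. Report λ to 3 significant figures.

Exponential median = ln 2 / λ, so λ = ln 2 / 3480.0 = 0.000199.

λ ≈ 0.000199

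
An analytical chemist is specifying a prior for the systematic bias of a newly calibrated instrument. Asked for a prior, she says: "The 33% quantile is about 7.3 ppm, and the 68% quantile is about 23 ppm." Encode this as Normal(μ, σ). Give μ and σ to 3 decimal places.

μ = 14.910, σ = 17.298

The p-quantile of Normal(μ,σ) is μ + z_p·σ, with z_{0.33} = -0.4399 and z_{0.68} = 0.4677.
Eliminate σ: μ = (z₂·x₁ − z₁·x₂)/(z₂ − z₁) = (0.4677·7.3 − (-0.4399)·23)/0.9076 = 14.910.
Then σ = (x₂ − x₁)/(z₂ − z₁) = (23 − 7.3)/0.9076 = 17.298.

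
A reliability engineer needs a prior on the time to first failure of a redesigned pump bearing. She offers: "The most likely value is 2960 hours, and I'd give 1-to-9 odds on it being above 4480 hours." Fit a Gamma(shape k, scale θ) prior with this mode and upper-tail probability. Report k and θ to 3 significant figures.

Gamma(k,θ) with k>1 has mode (k−1)θ, so θ = 2960/(k−1).
Need P(X < 4480) = 0.9 with θ tied to k this way. Start at k = 2, θ = 2960: P(X<4480) ≈ 0.447.
Too low — raise k to concentrate. Iterating converges to k ≈ 11.8.
Then θ = 2960/(11.8−1) ≈ 273.

k ≈ 11.8, θ ≈ 273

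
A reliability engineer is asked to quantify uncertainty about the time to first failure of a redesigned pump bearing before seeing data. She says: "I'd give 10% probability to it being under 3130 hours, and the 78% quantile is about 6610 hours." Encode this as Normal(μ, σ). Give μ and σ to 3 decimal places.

For Normal(μ,σ), the p-quantile is μ + z_p·σ. Here z_{0.1} = -1.282, z_{0.78} = 0.7722.
So 3130 = μ − 1.282σ and 6610 = μ + 0.7722σ.
Subtracting: σ = (6610 − 3130)/(0.7722 − (-1.282)) = 1694.466.
Then μ = 3130 − (-1.282)·1694.466 = 5301.545.

μ = 5301.545, σ = 1694.466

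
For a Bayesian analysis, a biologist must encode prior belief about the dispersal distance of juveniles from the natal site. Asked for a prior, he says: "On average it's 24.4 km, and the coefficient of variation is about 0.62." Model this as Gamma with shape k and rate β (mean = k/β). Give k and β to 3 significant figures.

k ≈ 2.6, β ≈ 0.107

For Gamma(k, rate β): mean = k/β, variance = k/β², so CV = 1/√k.
CV = 0.62, hence k = 1/CV² = 2.6.
Then β = k/mean = 2.6/24.4 = 0.107.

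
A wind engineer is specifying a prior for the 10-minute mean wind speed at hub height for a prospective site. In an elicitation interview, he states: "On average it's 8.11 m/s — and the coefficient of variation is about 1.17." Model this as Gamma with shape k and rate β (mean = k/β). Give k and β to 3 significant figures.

k ≈ 0.731, β ≈ 0.0901

For Gamma(k, rate β): mean = k/β, variance = k/β², so CV = 1/√k.
CV = 1.17, hence k = 1/CV² = 0.731.
Then β = k/mean = 0.731/8.11 = 0.0901.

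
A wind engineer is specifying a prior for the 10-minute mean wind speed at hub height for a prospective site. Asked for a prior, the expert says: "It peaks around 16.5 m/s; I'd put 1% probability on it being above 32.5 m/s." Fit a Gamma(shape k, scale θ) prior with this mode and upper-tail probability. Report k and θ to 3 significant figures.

Gamma(k,θ) with k>1 has mode (k−1)θ, so θ = 16.5/(k−1).
Need P(X < 32.5) = 0.99 with θ tied to k this way. Start at k = 2, θ = 16.5: P(X<32.5) ≈ 0.586.
Too low — raise k to concentrate. Iterating converges to k ≈ 11.7.
Then θ = 16.5/(11.7−1) ≈ 1.54.

k ≈ 11.7, θ ≈ 1.54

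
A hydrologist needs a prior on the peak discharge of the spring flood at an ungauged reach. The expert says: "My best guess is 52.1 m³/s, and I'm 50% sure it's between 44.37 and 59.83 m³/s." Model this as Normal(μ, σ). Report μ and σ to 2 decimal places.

A symmetric 50% interval runs μ ± z·σ with z = 0.6745.
Half-width = 7.73, so σ = 7.73/0.6745 = 11.46.
μ is the stated best guess, 52.10.

μ = 52.10, σ = 11.46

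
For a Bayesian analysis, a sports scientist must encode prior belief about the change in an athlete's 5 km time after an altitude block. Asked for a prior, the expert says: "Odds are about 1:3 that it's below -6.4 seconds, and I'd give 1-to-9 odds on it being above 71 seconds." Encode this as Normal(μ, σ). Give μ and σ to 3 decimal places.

For Normal(μ,σ), the p-quantile is μ + z_p·σ. Here z_{0.25} = -0.6745, z_{0.9} = 1.282.
So -6.4 = μ − 0.6745σ and 71 = μ + 1.282σ.
Subtracting: σ = (71 − -6.4)/(1.282 − (-0.6745)) = 39.570.
Then μ = -6.4 − (-0.6745)·39.570 = 20.289.

μ = 20.289, σ = 39.570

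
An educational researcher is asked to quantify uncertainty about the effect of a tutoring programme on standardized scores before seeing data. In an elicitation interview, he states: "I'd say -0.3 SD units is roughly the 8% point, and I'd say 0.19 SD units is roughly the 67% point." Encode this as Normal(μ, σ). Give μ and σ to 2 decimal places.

μ = 0.07, σ = 0.27

The p-quantile of Normal(μ,σ) is μ + z_p·σ, with z_{0.08} = -1.405 and z_{0.67} = 0.4399.
Eliminate σ: μ = (z₂·x₁ − z₁·x₂)/(z₂ − z₁) = (0.4399·-0.3 − (-1.405)·0.19)/1.845 = 0.07.
Then σ = (x₂ − x₁)/(z₂ − z₁) = (0.19 − -0.3)/1.845 = 0.27.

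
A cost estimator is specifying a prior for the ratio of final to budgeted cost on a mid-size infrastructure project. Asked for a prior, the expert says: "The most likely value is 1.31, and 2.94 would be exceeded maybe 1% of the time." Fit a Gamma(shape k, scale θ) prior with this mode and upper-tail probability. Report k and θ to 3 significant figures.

Gamma(k,θ) with k>1 has mode (k−1)θ, so θ = 1.31/(k−1).
Need P(X < 2.94) = 0.99 with θ tied to k this way. Start at k = 2, θ = 1.31: P(X<2.94) ≈ 0.656.
Too low — raise k to concentrate. Iterating converges to k ≈ 8.35.
Then θ = 1.31/(8.35−1) ≈ 0.178.

k ≈ 8.35, θ ≈ 0.178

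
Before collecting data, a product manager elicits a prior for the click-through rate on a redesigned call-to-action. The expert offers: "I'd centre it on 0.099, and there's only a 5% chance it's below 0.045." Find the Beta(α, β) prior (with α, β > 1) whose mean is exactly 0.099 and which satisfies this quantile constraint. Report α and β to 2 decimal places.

With mean 0.099 fixed, write α = 0.099s, β = 0.901s where s = α+β.
Need P(θ < 0.045) = 0.05 under Beta(0.099s, 0.901s). Normal approximation: (q−m)/√(m(1−m)/s) ≈ z_{0.05} = -1.64, so s ≈ 0.099·0.901·(-1.64)²/(0.045−0.099)² = 82.8.
At s = 82.8: P(θ<0.045) ≈ 0.026. Adjusting to match 0.05 gives s ≈ 61.29.
So α = 0.099·61.29 ≈ 6.07, β = 0.901·61.29 ≈ 55.22.

α ≈ 6.07, β ≈ 55.22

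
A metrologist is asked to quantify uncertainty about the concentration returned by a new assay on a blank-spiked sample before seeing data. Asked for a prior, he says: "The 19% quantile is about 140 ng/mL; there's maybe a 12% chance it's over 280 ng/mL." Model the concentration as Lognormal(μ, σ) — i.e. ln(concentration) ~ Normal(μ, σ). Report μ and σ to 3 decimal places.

μ ≈ 5.238, σ ≈ 0.338

If T ~ Lognormal(μ,σ) then ln T ~ Normal(μ,σ), so the p-quantile of ln T is μ + z_p·σ.
ln(140) = 4.942 and ln(280) = 5.635; z_{0.19} = -0.8779, z_{0.88} = 1.175.
σ = (5.635 − 4.942)/(1.175 − (-0.8779)) = 0.338.
μ = 4.942 − (-0.8779)·0.338 = 5.238.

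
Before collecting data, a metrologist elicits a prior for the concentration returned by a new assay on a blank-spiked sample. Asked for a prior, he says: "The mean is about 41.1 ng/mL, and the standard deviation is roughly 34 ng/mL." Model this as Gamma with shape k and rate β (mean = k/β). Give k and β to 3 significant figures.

k ≈ 1.46, β ≈ 0.0356

For Gamma(k, rate β): mean = k/β, variance = k/β², so CV = 1/√k.
CV = SD/mean = 34/41.1 = 0.8273, hence k = 1/CV² = 1.46.
Then β = k/mean = 1.46/41.1 = 0.0356.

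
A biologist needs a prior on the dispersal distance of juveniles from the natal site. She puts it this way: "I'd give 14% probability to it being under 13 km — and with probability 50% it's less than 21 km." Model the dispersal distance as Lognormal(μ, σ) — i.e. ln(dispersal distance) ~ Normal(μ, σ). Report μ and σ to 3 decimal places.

If T ~ Lognormal(μ,σ) then ln T ~ Normal(μ,σ), so the p-quantile of ln T is μ + z_p·σ.
ln(13) = 2.565 and ln(21) = 3.045; z_{0.14} = -1.08, z_{0.5} = 0.
σ = (3.045 − 2.565)/(0 − (-1.08)) = 0.444.
μ = 2.565 − (-1.08)·0.444 = 3.045.

μ ≈ 3.045, σ ≈ 0.444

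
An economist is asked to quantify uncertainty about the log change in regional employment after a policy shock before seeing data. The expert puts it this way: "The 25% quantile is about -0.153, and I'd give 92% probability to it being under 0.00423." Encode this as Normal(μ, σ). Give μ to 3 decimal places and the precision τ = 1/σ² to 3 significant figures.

μ = -0.102, τ = 175

The p-quantile of Normal(μ,σ) is μ + z_p·σ, with z_{0.25} = -0.6745 and z_{0.92} = 1.405.
Eliminate σ: μ = (z₂·x₁ − z₁·x₂)/(z₂ − z₁) = (1.405·-0.153 − (-0.6745)·0.00423)/2.08 = -0.102.
Then σ = (x₂ − x₁)/(z₂ − z₁) = (0.00423 − -0.153)/2.08 = 0.076.
Precision τ = 1/σ² = 1/0.07561² = 175.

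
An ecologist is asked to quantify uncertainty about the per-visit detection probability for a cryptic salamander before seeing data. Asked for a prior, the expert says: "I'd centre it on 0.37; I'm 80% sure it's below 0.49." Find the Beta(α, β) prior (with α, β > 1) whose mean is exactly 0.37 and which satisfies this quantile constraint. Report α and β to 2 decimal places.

α ≈ 4.11, β ≈ 7.00

With mean 0.37 fixed, write α = 0.37s, β = 0.63s where s = α+β.
Need P(θ < 0.49) = 0.8 under Beta(0.37s, 0.63s). Normal approximation: (q−m)/√(m(1−m)/s) ≈ z_{0.8} = 0.842, so s ≈ 0.37·0.63·(0.842)²/(0.49−0.37)² = 11.5.
At s = 11.5: P(θ<0.49) ≈ 0.803. Adjusting to match 0.8 gives s ≈ 11.12.
So α = 0.37·11.12 ≈ 4.11, β = 0.63·11.12 ≈ 7.00.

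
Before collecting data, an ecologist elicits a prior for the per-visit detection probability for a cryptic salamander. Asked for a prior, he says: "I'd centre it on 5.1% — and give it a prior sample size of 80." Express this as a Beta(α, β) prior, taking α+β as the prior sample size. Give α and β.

Under the effective-sample-size interpretation, Beta(α, β) has prior mean α/(α+β) and prior sample size α+β.
So α+β = 80 and α/(α+β) = 0.051, giving α = 0.051·80 = 4.08 and β = 80 − 4.08 = 75.92.

α = 4.08, β = 75.92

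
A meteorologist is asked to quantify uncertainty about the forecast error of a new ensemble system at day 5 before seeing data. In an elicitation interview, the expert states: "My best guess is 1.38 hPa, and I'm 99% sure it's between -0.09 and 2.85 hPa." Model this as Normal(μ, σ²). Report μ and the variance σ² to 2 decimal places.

μ = 1.38, σ² = 0.33

A symmetric 99% interval runs μ ± z·σ with z = 2.576.
Half-width = 1.47, so σ = 1.47/2.576 = 0.571 and σ² = 0.33.
μ is the stated best guess, 1.38.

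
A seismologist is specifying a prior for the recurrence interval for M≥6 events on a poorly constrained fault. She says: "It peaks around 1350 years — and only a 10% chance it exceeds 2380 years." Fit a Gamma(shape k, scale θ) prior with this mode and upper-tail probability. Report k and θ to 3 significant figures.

k ≈ 6.91, θ ≈ 228

Gamma(k,θ) with k>1 has mode (k−1)θ, so θ = 1350/(k−1).
Need P(X < 2380) = 0.9 with θ tied to k this way. Start at k = 2, θ = 1350: P(X<2380) ≈ 0.526.
Too low — raise k to concentrate. Iterating converges to k ≈ 6.91.
Then θ = 1350/(6.91−1) ≈ 228.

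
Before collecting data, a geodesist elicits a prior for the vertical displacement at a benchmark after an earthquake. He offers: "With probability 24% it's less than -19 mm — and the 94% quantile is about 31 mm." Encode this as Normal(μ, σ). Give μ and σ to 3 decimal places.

The p-quantile of Normal(μ,σ) is μ + z_p·σ, with z_{0.24} = -0.7063 and z_{0.94} = 1.555.
Eliminate σ: μ = (z₂·x₁ − z₁·x₂)/(z₂ − z₁) = (1.555·-19 − (-0.7063)·31)/2.261 = -3.381.
Then σ = (x₂ − x₁)/(z₂ − z₁) = (31 − -19)/2.261 = 22.113.

μ = -3.381, σ = 22.113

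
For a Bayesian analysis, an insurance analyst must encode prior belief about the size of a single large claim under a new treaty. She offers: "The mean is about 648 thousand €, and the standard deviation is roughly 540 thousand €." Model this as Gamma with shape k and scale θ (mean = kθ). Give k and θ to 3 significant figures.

For Gamma(k, scale θ): mean = kθ, variance = kθ², so CV = 1/√k.
CV = SD/mean = 540/648 = 0.8333, hence k = 1/CV² = 1.44.
Then θ = mean/k = 648/1.44 = 450.

k ≈ 1.44, θ ≈ 450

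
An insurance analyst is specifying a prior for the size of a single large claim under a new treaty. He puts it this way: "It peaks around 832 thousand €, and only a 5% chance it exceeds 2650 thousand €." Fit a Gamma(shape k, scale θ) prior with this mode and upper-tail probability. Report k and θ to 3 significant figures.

k ≈ 2.96, θ ≈ 425

Gamma(k,θ) with k>1 has mode (k−1)θ, so θ = 832/(k−1).
Need P(X < 2650) = 0.95 with θ tied to k this way. Start at k = 2, θ = 832: P(X<2650) ≈ 0.827.
Too low — raise k to concentrate. Iterating converges to k ≈ 2.96.
Then θ = 832/(2.96−1) ≈ 425.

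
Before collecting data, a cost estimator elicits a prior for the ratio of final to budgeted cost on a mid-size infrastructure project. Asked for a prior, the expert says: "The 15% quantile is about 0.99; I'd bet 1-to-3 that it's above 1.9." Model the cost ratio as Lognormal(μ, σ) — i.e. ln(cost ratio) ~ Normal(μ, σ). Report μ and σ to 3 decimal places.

If T ~ Lognormal(μ,σ) then ln T ~ Normal(μ,σ), so the p-quantile of ln T is μ + z_p·σ.
ln(0.99) = -0.01005 and ln(1.9) = 0.6419; z_{0.15} = -1.036, z_{0.75} = 0.6745.
σ = (0.6419 − -0.01005)/(0.6745 − (-1.036)) = 0.381.
μ = -0.01005 − (-1.036)·0.381 = 0.385.

μ ≈ 0.385, σ ≈ 0.381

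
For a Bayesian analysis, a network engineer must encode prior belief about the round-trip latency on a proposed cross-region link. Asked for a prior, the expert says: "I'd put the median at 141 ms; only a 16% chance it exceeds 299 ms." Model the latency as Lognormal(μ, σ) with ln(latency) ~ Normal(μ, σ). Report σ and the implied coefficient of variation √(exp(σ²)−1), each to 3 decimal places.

σ ≈ 0.756, CV ≈ 0.878

If T ~ Lognormal(μ,σ) then ln T ~ Normal(μ,σ), so the p-quantile of ln T is μ + z_p·σ.
ln(141) = 4.949 and ln(299) = 5.7; z_{0.5} = 0, z_{0.84} = 0.9945.
σ = (5.7 − 4.949)/(0.9945 − (0)) = 0.756.
μ = 4.949 − (0)·0.756 = 4.949.
CV = √(exp(σ²)−1) = √(exp(0.5713)−1) = 0.878.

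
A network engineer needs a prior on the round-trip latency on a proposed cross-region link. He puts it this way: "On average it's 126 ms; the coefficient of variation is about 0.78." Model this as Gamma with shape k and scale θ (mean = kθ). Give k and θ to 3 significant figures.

For Gamma(k, scale θ): mean = kθ, variance = kθ², so CV = 1/√k.
CV = 0.78, hence k = 1/CV² = 1.64.
Then θ = mean/k = 126/1.64 = 76.7.

k ≈ 1.64, θ ≈ 76.7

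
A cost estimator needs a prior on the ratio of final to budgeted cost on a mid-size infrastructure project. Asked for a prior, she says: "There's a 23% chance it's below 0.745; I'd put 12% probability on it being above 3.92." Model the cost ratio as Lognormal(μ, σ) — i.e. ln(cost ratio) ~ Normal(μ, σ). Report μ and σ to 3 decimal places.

If T ~ Lognormal(μ,σ) then ln T ~ Normal(μ,σ), so the p-quantile of ln T is μ + z_p·σ.
ln(0.745) = -0.2944 and ln(3.92) = 1.366; z_{0.23} = -0.7388, z_{0.88} = 1.175.
σ = (1.366 − -0.2944)/(1.175 − (-0.7388)) = 0.868.
μ = -0.2944 − (-0.7388)·0.868 = 0.347.

μ ≈ 0.347, σ ≈ 0.868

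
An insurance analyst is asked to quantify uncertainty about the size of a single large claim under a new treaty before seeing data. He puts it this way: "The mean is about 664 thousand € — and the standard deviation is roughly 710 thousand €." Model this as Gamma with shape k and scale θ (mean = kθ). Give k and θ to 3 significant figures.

k ≈ 0.875, θ ≈ 759

For Gamma(k, scale θ): mean = kθ, variance = kθ², so CV = 1/√k.
CV = SD/mean = 710/664 = 1.069, hence k = 1/CV² = 0.875.
Then θ = mean/k = 664/0.875 = 759.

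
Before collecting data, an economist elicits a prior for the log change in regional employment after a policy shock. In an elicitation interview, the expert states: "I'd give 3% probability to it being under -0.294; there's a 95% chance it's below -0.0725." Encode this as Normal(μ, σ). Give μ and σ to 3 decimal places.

μ = -0.176, σ = 0.063

For Normal(μ,σ), the p-quantile is μ + z_p·σ. Here z_{0.03} = -1.881, z_{0.95} = 1.645.
So -0.294 = μ − 1.881σ and -0.0725 = μ + 1.645σ.
Subtracting: σ = (-0.0725 − -0.294)/(1.645 − (-1.881)) = 0.063.
Then μ = -0.294 − (-1.881)·0.063 = -0.176.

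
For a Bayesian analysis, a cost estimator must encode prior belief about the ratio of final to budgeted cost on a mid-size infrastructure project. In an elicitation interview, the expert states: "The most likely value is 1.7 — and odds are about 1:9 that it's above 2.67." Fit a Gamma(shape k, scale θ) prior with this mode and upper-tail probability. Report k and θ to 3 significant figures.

Gamma(k,θ) with k>1 has mode (k−1)θ, so θ = 1.7/(k−1).
Need P(X < 2.67) = 0.9 with θ tied to k this way. Start at k = 2, θ = 1.7: P(X<2.67) ≈ 0.466.
Too low — raise k to concentrate. Iterating converges to k ≈ 10.2.
Then θ = 1.7/(10.2−1) ≈ 0.185.

k ≈ 10.2, θ ≈ 0.185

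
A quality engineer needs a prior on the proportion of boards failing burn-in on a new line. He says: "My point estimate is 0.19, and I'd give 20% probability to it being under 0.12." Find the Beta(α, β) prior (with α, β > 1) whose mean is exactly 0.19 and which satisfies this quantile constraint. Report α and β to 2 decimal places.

α ≈ 4.39, β ≈ 18.69

With mean 0.19 fixed, write α = 0.19s, β = 0.81s where s = α+β.
Need P(θ < 0.12) = 0.2 under Beta(0.19s, 0.81s). Normal approximation: (q−m)/√(m(1−m)/s) ≈ z_{0.2} = -0.842, so s ≈ 0.19·0.81·(-0.842)²/(0.12−0.19)² = 22.2.
At s = 22.2: P(θ<0.12) ≈ 0.206. Adjusting to match 0.2 gives s ≈ 23.08.
So α = 0.19·23.08 ≈ 4.39, β = 0.81·23.08 ≈ 18.69.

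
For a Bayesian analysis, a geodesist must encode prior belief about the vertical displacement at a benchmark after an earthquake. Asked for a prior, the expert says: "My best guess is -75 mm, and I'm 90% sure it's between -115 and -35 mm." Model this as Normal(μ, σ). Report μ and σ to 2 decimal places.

μ = -75.00, σ = 24.32

A symmetric 90% interval runs μ ± z·σ with z = 1.645.
Half-width = 40, so σ = 40/1.645 = 24.32.
μ is the stated best guess, -75.00.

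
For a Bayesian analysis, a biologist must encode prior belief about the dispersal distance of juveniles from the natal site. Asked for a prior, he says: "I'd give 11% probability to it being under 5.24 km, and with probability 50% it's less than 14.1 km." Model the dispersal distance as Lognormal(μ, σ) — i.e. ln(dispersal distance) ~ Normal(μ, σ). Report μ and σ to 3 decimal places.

If T ~ Lognormal(μ,σ) then ln T ~ Normal(μ,σ), so the p-quantile of ln T is μ + z_p·σ.
ln(5.24) = 1.656 and ln(14.1) = 2.646; z_{0.11} = -1.227, z_{0.5} = 0.
σ = (2.646 − 1.656)/(0 − (-1.227)) = 0.807.
μ = 1.656 − (-1.227)·0.807 = 2.646.

μ ≈ 2.646, σ ≈ 0.807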